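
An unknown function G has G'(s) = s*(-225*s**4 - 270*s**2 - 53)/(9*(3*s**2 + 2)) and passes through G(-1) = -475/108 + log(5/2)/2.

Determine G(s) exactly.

Check a candidate G(s) by differentiating: d/ds[G] must match the given G'(s).
A general antiderivative is -4*(-5*s**2/4 - 2/3)**2/3 + log(3*s**2/2 + 1)/2 + C.
The condition gives C = -475/108 + log(5/2)/2 - (-529/108 + log(5/2)/2) = 1/2.
So G(s) = (-(-15*s**2 - 8)**2 + 54*log(3*s**2/2 + 1) + 54)/108.
Check: d/ds[(-(-15*s**2 - 8)**2 + 54*log(3*s**2/2 + 1) + 54)/108] = (-225*s**5 - 270*s**3 - 53*s)/(27*s**2 + 18), which equals G'(s).

G(s) = (-(-15*s**2 - 8)**2 + 54*log(3*s**2/2 + 1) + 54)/108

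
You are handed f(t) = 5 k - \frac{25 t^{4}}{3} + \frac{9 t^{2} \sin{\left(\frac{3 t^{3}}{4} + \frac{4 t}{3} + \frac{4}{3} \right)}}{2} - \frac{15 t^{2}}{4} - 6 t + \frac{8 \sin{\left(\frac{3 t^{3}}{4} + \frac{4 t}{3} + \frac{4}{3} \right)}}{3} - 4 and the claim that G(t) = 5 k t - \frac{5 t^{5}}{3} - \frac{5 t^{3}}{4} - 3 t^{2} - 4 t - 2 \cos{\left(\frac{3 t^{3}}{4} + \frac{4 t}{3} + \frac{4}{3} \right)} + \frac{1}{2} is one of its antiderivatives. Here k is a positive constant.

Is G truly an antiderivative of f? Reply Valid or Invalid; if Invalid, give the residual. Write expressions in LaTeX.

d/dt[G] = 5 k - \frac{25 t^{4}}{3} + \frac{9 t^{2} \sin{\left(\frac{3 t^{3}}{4} + \frac{4 t}{3} + \frac{4}{3} \right)}}{2} - \frac{15 t^{2}}{4} - 6 t + \frac{8 \sin{\left(\frac{3 t^{3}}{4} + \frac{4 t}{3} + \frac{4}{3} \right)}}{3} - 4
This equals f(t) exactly, so the claim holds.

Valid: G'(t) = f(t).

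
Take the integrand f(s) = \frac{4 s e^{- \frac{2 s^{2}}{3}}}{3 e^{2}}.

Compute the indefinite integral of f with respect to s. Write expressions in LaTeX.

F(s) = - \frac{e^{- \frac{2 s^{2}}{3}}}{e^{2}} + C

f matches the chain-rule pattern g'(h)*h' with inner function h(s) = - \frac{2 s^{2}}{3} - 2; substituting u = h(s) collapses the integral.
Check: d/ds[- \frac{e^{- \frac{2 s^{2}}{3}}}{e^{2}}] = \frac{4 s e^{- \frac{2 s^{2}}{3}}}{3 e^{2}} = f(s).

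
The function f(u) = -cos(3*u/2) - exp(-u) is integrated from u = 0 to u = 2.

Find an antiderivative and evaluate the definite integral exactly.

Antiderivative: F(u) = -(2*exp(u)*sin(3*u/2) - 3)*exp(-u)/3; value = -1 - 2*sin(3)/3 + exp(-2)

Integrate term by term and add the pieces.
F(u) = -(2*exp(u)*sin(3*u/2) - 3)*exp(-u)/3 is an antiderivative of f.
Check: d/du[-(2*exp(u)*sin(3*u/2) - 3)*exp(-u)/3] = (-exp(u)*cos(3*u/2) - 1)*exp(-u), which equals f(u).
F(2) = -2*sin(3)/3 + exp(-2); F(0) = 1.
Integral = F(2) - F(0) = -1 - 2*sin(3)/3 + exp(-2).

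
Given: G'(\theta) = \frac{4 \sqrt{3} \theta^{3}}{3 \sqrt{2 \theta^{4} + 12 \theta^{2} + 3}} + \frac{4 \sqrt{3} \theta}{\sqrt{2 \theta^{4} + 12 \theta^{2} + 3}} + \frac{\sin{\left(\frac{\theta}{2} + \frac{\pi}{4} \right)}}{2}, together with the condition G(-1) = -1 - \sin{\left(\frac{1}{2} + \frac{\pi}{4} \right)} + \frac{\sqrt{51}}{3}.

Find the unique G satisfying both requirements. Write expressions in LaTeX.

Integrate term by term and add the pieces.
A general antiderivative is \sqrt{\frac{2 \theta^{4}}{3} + 4 \theta^{2} + 1} - \cos{\left(\frac{\theta}{2} + \frac{\pi}{4} \right)} + C.
The condition gives C = -1 - \sin{\left(\frac{1}{2} + \frac{\pi}{4} \right)} + \frac{\sqrt{51}}{3} - (- \sin{\left(\frac{1}{2} + \frac{\pi}{4} \right)} + \frac{\sqrt{51}}{3}) = -1.
So G(\theta) = \frac{\sqrt{3} \left(\sqrt{2 \theta^{4} + 12 \theta^{2} + 3} - \sqrt{3} \cos{\left(\frac{\theta}{2} + \frac{\pi}{4} \right)} - \sqrt{3}\right)}{3}.
Check: d/d\theta[\frac{\sqrt{3} \left(\sqrt{2 \theta^{4} + 12 \theta^{2} + 3} - \sqrt{3} \cos{\left(\frac{\theta}{2} + \frac{\pi}{4} \right)} - \sqrt{3}\right)}{3}] = \frac{8 \sqrt{3} \theta^{3} + 24 \sqrt{3} \theta + 3 \sqrt{2 \theta^{4} + 12 \theta^{2} + 3} \sin{\left(\frac{\theta}{2} + \frac{\pi}{4} \right)}}{6 \sqrt{2 \theta^{4} + 12 \theta^{2} + 3}}, which equals G'(\theta).

G(\theta) = \frac{\sqrt{3} \left(\sqrt{2 \theta^{4} + 12 \theta^{2} + 3} - \sqrt{3} \cos{\left(\frac{\theta}{2} + \frac{\pi}{4} \right)} - \sqrt{3}\right)}{3}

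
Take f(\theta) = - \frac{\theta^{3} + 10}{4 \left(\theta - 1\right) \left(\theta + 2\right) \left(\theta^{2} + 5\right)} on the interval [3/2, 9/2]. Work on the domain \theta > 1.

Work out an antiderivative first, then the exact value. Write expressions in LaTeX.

Factor the denominator (4 \left(\theta - 1\right) \left(\theta + 2\right) \left(\theta^{2} + 5\right)) and decompose: f = - \frac{5 \left(5 \theta - 19\right)}{216 \left(\theta^{2} + 5\right)} + \frac{1}{54 \left(\theta + 2\right)} - \frac{11}{72 \left(\theta - 1\right)}; each piece integrates to a log, atan, or power term.
F(\theta) = - \frac{11 \log{\left(\theta - 1 \right)}}{72} + \frac{\log{\left(\theta + 2 \right)}}{54} - \frac{25 \log{\left(\theta^{2} + 5 \right)}}{432} + \frac{19 \sqrt{5} \operatorname{atan}{\left(\frac{\sqrt{5} \theta}{5} \right)}}{216} is an antiderivative of f.
Check: d/d\theta[- \frac{11 \log{\left(\theta - 1 \right)}}{72} + \frac{\log{\left(\theta + 2 \right)}}{54} - \frac{25 \log{\left(\theta^{2} + 5 \right)}}{432} + \frac{19 \sqrt{5} \operatorname{atan}{\left(\frac{\sqrt{5} \theta}{5} \right)}}{216}] = \frac{- \theta^{3} - 10}{4 \theta^{4} + 4 \theta^{3} + 12 \theta^{2} + 20 \theta - 40}, which equals f(\theta).
F(9/2) = - \frac{11 \log{\left(\frac{7}{2} \right)}}{72} - \frac{25 \log{\left(\frac{101}{4} \right)}}{432} + \frac{\log{\left(\frac{13}{2} \right)}}{54} + \frac{19 \sqrt{5} \operatorname{atan}{\left(\frac{9 \sqrt{5}}{10} \right)}}{216}; F(3/2) = - \frac{25 \log{\left(\frac{29}{4} \right)}}{432} + \frac{\log{\left(\frac{7}{2} \right)}}{54} + \frac{11 \log{\left(2 \right)}}{72} + \frac{19 \sqrt{5} \operatorname{atan}{\left(\frac{3 \sqrt{5}}{10} \right)}}{216}.
Integral = F(9/2) - F(3/2) = - \frac{37 \log{\left(\frac{7}{2} \right)}}{216} - \frac{25 \log{\left(\frac{101}{4} \right)}}{432} - \frac{19 \sqrt{5} \operatorname{atan}{\left(\frac{3 \sqrt{5}}{10} \right)}}{216} - \frac{11 \log{\left(2 \right)}}{72} + \frac{\log{\left(\frac{13}{2} \right)}}{54} + \frac{25 \log{\left(\frac{29}{4} \right)}}{432} + \frac{19 \sqrt{5} \operatorname{atan}{\left(\frac{9 \sqrt{5}}{10} \right)}}{216}.

Antiderivative: F(\theta) = - \frac{11 \log{\left(\theta - 1 \right)}}{72} + \frac{\log{\left(\theta + 2 \right)}}{54} - \frac{25 \log{\left(\theta^{2} + 5 \right)}}{432} + \frac{19 \sqrt{5} \operatorname{atan}{\left(\frac{\sqrt{5} \theta}{5} \right)}}{216}; value = - \frac{37 \log{\left(\frac{7}{2} \right)}}{216} - \frac{25 \log{\left(\frac{101}{4} \right)}}{432} - \frac{19 \sqrt{5} \operatorname{atan}{\left(\frac{3 \sqrt{5}}{10} \right)}}{216} - \frac{11 \log{\left(2 \right)}}{72} + \frac{\log{\left(\frac{13}{2} \right)}}{54} + \frac{25 \log{\left(\frac{29}{4} \right)}}{432} + \frac{19 \sqrt{5} \operatorname{atan}{\left(\frac{9 \sqrt{5}}{10} \right)}}{216}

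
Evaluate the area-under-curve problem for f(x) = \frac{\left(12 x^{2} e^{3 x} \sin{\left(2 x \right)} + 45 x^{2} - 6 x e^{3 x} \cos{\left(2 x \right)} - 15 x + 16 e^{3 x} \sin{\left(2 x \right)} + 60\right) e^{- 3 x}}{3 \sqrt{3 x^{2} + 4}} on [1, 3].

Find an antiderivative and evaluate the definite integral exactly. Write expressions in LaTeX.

Recognize the product-rule pattern: f = u'v + uv' with u = \frac{2 \sqrt{3 x^{2} + 4}}{3}, v = - \cos{\left(2 x \right)} - \frac{5 e^{- 3 x}}{2}, so integration by parts undoes it.
F(x) = \frac{2 \sqrt{3 x^{2} + 4} \left(- \cos{\left(2 x \right)} - \frac{5 e^{- 3 x}}{2}\right)}{3} is an antiderivative of f.
Check: d/dx[\frac{2 \sqrt{3 x^{2} + 4} \left(- \cos{\left(2 x \right)} - \frac{5 e^{- 3 x}}{2}\right)}{3}] = \frac{\left(12 x^{2} e^{3 x} \sin{\left(2 x \right)} + 45 x^{2} - 6 x e^{3 x} \cos{\left(2 x \right)} - 15 x + 16 e^{3 x} \sin{\left(2 x \right)} + 60\right) e^{- 3 x}}{3 \sqrt{3 x^{2} + 4}} = f(x).
F(3) = - \frac{2 \sqrt{31} \cos{\left(6 \right)}}{3} - \frac{5 \sqrt{31}}{3 e^{9}}; F(1) = - \frac{5 \sqrt{7}}{3 e^{3}} - \frac{2 \sqrt{7} \cos{\left(2 \right)}}{3}.
Integral = F(3) - F(1) = - \frac{2 \sqrt{31} \cos{\left(6 \right)}}{3} + \frac{2 \sqrt{7} \cos{\left(2 \right)}}{3} - \frac{5 \sqrt{31}}{3 e^{9}} + \frac{5 \sqrt{7}}{3 e^{3}}.

Antiderivative: F(x) = \frac{2 \sqrt{3 x^{2} + 4} \left(- \cos{\left(2 x \right)} - \frac{5 e^{- 3 x}}{2}\right)}{3}; value = - \frac{2 \sqrt{31} \cos{\left(6 \right)}}{3} + \frac{2 \sqrt{7} \cos{\left(2 \right)}}{3} - \frac{5 \sqrt{31}}{3 e^{9}} + \frac{5 \sqrt{7}}{3 e^{3}}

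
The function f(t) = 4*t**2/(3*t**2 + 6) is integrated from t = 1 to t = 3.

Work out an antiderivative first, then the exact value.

Antiderivative: F(t) = 4*(t - sqrt(2)*atan(sqrt(2)*t/2))/3; value = -4*sqrt(2)*atan(3*sqrt(2)/2)/3 + 4*sqrt(2)*atan(sqrt(2)/2)/3 + 8/3

Since d/dt undoes antidifferentiation here, F'(t) = f(t) is required of F(t).
F(t) = 4*(t - sqrt(2)*atan(sqrt(2)*t/2))/3 is an antiderivative of f.
Check: d/dt[4*(t - sqrt(2)*atan(sqrt(2)*t/2))/3] = 4*t**2/(3*t**2 + 6) = f(t).
F(3) = -4*sqrt(2)*atan(3*sqrt(2)/2)/3 + 4; F(1) = -4*sqrt(2)*atan(sqrt(2)/2)/3 + 4/3.
Integral = F(3) - F(1) = -4*sqrt(2)*atan(3*sqrt(2)/2)/3 + 4*sqrt(2)*atan(sqrt(2)/2)/3 + 8/3.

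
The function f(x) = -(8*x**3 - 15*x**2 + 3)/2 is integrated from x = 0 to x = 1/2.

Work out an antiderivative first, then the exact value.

A first test for any F(x): its x-derivative must equal f(x) identically.
F(x) = -x**4 + 5*x**3/2 - 3*x/2 is an antiderivative of f.
Check: d/dx[-x**4 + 5*x**3/2 - 3*x/2] = -4*x**3 + 15*x**2/2 - 3/2, which equals f(x).
F(1/2) = -1/2; F(0) = 0.
Integral = F(1/2) - F(0) = -1/2.

Antiderivative: F(x) = -x**4 + 5*x**3/2 - 3*x/2; value = -1/2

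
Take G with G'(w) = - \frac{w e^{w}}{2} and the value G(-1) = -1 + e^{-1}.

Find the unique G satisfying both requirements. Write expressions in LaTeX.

Recognize the product-rule pattern: G'(w) = u'v + uv' with u = \frac{1}{2} - \frac{w}{2}, v = e^{w}, so integration by parts undoes it.
A general antiderivative is \frac{\left(1 - w\right) e^{w}}{2} + C.
The condition gives C = -1 + e^{-1} - (e^{-1}) = -1.
So G(w) = - \frac{w e^{w}}{2} + \frac{e^{w}}{2} - 1.
Check: d/dw[- \frac{w e^{w}}{2} + \frac{e^{w}}{2} - 1] = - \frac{w e^{w}}{2} = G'(w).

G(w) = - \frac{w e^{w}}{2} + \frac{e^{w}}{2} - 1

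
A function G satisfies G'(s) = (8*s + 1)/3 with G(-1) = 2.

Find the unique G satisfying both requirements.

G(s) = 4*s**2/3 + s/3 + 1

The proposed G(s) is checked by its d/ds: the result must match the given G'(s).
A general antiderivative is 4*s**2/3 + s/3 - 1 + C.
The condition gives C = 2 - (0) = 2.
So G(s) = 4*s**2/3 + s/3 + 1.
Check: d/ds[4*s**2/3 + s/3 + 1] = 8*s/3 + 1/3, which equals G'(s).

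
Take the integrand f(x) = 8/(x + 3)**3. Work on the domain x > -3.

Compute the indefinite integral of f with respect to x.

F(x) = -4/(x + 3)**2 + C

Recover f(x) by differentiating a candidate F(x); any mismatch rules it out.
Check: d/dx[-4/(x + 3)**2] = 8/(x**3 + 9*x**2 + 27*x + 27), which equals f(x).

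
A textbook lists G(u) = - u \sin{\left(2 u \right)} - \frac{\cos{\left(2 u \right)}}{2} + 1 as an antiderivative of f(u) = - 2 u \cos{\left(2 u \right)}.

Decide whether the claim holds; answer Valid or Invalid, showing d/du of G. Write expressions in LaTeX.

Valid. The derivative of G reproduces f.

d/du[G] = - 2 u \cos{\left(2 u \right)}
This equals f(u) exactly, so the claim holds.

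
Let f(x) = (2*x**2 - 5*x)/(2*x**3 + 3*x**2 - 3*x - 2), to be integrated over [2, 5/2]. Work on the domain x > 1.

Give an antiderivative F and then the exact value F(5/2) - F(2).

Antiderivative: F(x) = -log(x - 1)/3 - 2*log(x + 1/2)/3 + 2*log(x + 2); value = -2*log(4) - 2*log(3)/3 - log(3/2)/3 + 2*log(5/2)/3 + 2*log(9/2)

Factor the denominator ((x - 1)*(x + 2)*(2*x + 1)) and decompose: f = -4/(3*(2*x + 1)) + 2/(x + 2) - 1/(3*(x - 1)); each piece integrates to a log, atan, or power term.
F(x) = -log(x - 1)/3 - 2*log(x + 1/2)/3 + 2*log(x + 2) is an antiderivative of f.
Check: d/dx[-log(x - 1)/3 - 2*log(x + 1/2)/3 + 2*log(x + 2)] = (2*x**2 - 5*x)/(2*x**3 + 3*x**2 - 3*x - 2) = f(x).
F(5/2) = -2*log(3)/3 - log(3/2)/3 + 2*log(9/2); F(2) = -2*log(5/2)/3 + 2*log(4).
Integral = F(5/2) - F(2) = -2*log(4) - 2*log(3)/3 - log(3/2)/3 + 2*log(5/2)/3 + 2*log(9/2).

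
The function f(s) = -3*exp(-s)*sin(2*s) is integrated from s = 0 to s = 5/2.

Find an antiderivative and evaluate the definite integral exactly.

Whatever form F(s) takes, F'(s) = f(s) is non-negotiable.
F(s) = 3*exp(-s)*sin(2*s)/5 + 6*exp(-s)*cos(2*s)/5 is an antiderivative of f.
Check: d/ds[3*exp(-s)*sin(2*s)/5 + 6*exp(-s)*cos(2*s)/5] = -3*exp(-s)*sin(2*s) = f(s).
F(5/2) = 3*exp(-5/2)*sin(5)/5 + 6*exp(-5/2)*cos(5)/5; F(0) = 6/5.
Integral = F(5/2) - F(0) = -6/5 + 3*exp(-5/2)*sin(5)/5 + 6*exp(-5/2)*cos(5)/5.

Antiderivative: F(s) = 3*exp(-s)*sin(2*s)/5 + 6*exp(-s)*cos(2*s)/5; value = -6/5 + 3*exp(-5/2)*sin(5)/5 + 6*exp(-5/2)*cos(5)/5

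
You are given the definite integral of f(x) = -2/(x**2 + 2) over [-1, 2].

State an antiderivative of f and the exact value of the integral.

Antiderivative: F(x) = -sqrt(2)*atan(sqrt(2)*x/2); value = -sqrt(2)*atan(sqrt(2)) - sqrt(2)*atan(sqrt(2)/2)

Recover f(x) by differentiating a candidate F(x); any mismatch rules it out.
F(x) = -sqrt(2)*atan(sqrt(2)*x/2) is an antiderivative of f.
Check: d/dx[-sqrt(2)*atan(sqrt(2)*x/2)] = -2/(x**2 + 2) = f(x).
F(2) = -sqrt(2)*atan(sqrt(2)); F(-1) = sqrt(2)*atan(sqrt(2)/2).
Integral = F(2) - F(-1) = -sqrt(2)*atan(sqrt(2)) - sqrt(2)*atan(sqrt(2)/2).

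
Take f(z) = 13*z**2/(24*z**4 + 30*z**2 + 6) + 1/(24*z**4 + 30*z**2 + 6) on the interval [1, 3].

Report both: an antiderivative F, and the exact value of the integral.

The integrand splits into summands that can be handled one at a time.
F(z) = 2*atan(z)/3 - atan(2*z)/4 is an antiderivative of f.
Check: d/dz[2*atan(z)/3 - atan(2*z)/4] = (13*z**2 + 1)/(24*z**4 + 30*z**2 + 6), which equals f(z).
F(3) = -atan(6)/4 + 2*atan(3)/3; F(1) = -atan(2)/4 + pi/6.
Integral = F(3) - F(1) = -pi/6 - atan(6)/4 + atan(2)/4 + 2*atan(3)/3.

Antiderivative: F(z) = 2*atan(z)/3 - atan(2*z)/4; value = -pi/6 - atan(6)/4 + atan(2)/4 + 2*atan(3)/3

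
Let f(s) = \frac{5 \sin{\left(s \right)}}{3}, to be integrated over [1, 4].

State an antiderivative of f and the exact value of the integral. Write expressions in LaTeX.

Antiderivative: F(s) = - \frac{5 \cos{\left(s \right)}}{3}; value = \frac{5 \cos{\left(1 \right)}}{3} - \frac{5 \cos{\left(4 \right)}}{3}

Differentiate the proposed F(s) back; it has to land on f(s) exactly.
F(s) = - \frac{5 \cos{\left(s \right)}}{3} is an antiderivative of f.
Check: d/ds[- \frac{5 \cos{\left(s \right)}}{3}] = \frac{5 \sin{\left(s \right)}}{3} = f(s).
F(4) = - \frac{5 \cos{\left(4 \right)}}{3}; F(1) = - \frac{5 \cos{\left(1 \right)}}{3}.
Integral = F(4) - F(1) = \frac{5 \cos{\left(1 \right)}}{3} - \frac{5 \cos{\left(4 \right)}}{3}.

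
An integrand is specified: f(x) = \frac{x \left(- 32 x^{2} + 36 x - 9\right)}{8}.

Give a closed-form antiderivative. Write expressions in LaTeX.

f matches the chain-rule pattern g'(h)*h' with inner function h(x) = x^{2} - \frac{3 x}{4}; substituting u = h(x) collapses the integral.
Check: d/dx[- \frac{x^{2} \left(4 x - 3\right)^{2}}{16}] = - 4 x^{3} + \frac{9 x^{2}}{2} - \frac{9 x}{8}, which equals f(x).

An antiderivative is F(x) = - \frac{x^{2} \left(4 x - 3\right)^{2}}{16}.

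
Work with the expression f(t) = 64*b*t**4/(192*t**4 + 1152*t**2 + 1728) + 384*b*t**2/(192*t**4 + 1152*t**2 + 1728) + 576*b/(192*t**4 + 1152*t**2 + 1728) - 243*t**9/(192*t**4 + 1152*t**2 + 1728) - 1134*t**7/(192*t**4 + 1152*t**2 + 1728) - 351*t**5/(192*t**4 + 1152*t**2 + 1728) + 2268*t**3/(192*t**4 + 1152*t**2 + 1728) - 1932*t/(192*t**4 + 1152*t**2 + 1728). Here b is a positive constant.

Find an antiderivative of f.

The integrand splits into summands that can be handled one at a time.
Check: d/dt[-(-128*b*t**3 - 384*b*t + 81*t**8 + 81*t**6 - 378*t**4 + 300*t**2 - 1032)/(384*(t**2 + 3))] = (64*b*t**4 + 384*b*t**2 + 576*b - 243*t**9 - 1134*t**7 - 351*t**5 + 2268*t**3 - 1932*t)/(192*t**4 + 1152*t**2 + 1728), which equals f(t).

An antiderivative is F(t) = -(-128*b*t**3 - 384*b*t + 81*t**8 + 81*t**6 - 378*t**4 + 300*t**2 - 1032)/(384*(t**2 + 3)).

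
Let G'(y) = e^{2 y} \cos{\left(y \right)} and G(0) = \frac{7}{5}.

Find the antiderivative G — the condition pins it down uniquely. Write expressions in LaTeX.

For G(y) to be correct, d/dy[G] must agree with the stated G'(y) identically.
A general antiderivative is \frac{e^{2 y} \sin{\left(y \right)}}{5} + \frac{2 e^{2 y} \cos{\left(y \right)}}{5} + C.
The condition gives C = \frac{7}{5} - (\frac{2}{5}) = 1.
So G(y) = \frac{e^{2 y} \sin{\left(y \right)}}{5} + \frac{2 e^{2 y} \cos{\left(y \right)}}{5} + 1.
Check: d/dy[\frac{e^{2 y} \sin{\left(y \right)}}{5} + \frac{2 e^{2 y} \cos{\left(y \right)}}{5} + 1] = e^{2 y} \cos{\left(y \right)} = G'(y).

G(y) = \frac{e^{2 y} \sin{\left(y \right)}}{5} + \frac{2 e^{2 y} \cos{\left(y \right)}}{5} + 1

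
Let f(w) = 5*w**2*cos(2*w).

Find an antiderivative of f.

An antiderivative is F(w) = 5*(2*w**2*sin(2*w) + 2*w*cos(2*w) - sin(2*w))/4.

A candidate is checked by its d/dw: the result must match f(w).
Check: d/dw[5*(2*w**2*sin(2*w) + 2*w*cos(2*w) - sin(2*w))/4] = 5*w**2*cos(2*w) = f(w).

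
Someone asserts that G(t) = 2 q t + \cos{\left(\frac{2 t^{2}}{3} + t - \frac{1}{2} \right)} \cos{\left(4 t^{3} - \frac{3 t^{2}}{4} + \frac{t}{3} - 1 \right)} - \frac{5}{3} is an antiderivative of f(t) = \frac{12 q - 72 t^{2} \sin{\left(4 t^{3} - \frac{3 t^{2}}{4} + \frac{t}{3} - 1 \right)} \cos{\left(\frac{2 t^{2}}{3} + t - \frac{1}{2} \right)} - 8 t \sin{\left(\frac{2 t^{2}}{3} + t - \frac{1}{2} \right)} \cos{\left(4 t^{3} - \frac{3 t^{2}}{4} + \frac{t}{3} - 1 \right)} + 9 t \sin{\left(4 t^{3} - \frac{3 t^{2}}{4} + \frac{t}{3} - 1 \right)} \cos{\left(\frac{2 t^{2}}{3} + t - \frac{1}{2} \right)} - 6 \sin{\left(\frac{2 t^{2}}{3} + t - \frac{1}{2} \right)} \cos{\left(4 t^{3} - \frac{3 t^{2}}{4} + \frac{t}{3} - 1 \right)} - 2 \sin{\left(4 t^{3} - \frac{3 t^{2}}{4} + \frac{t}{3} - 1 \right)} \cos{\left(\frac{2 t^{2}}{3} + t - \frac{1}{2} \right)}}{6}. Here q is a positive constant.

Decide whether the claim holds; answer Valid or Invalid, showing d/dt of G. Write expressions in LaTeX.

Valid - differentiating G returns exactly f.

d/dt[G] = 2 q - 12 t^{2} \sin{\left(4 t^{3} - \frac{3 t^{2}}{4} + \frac{t}{3} - 1 \right)} \cos{\left(\frac{2 t^{2}}{3} + t - \frac{1}{2} \right)} - \frac{4 t \sin{\left(\frac{2 t^{2}}{3} + t - \frac{1}{2} \right)} \cos{\left(4 t^{3} - \frac{3 t^{2}}{4} + \frac{t}{3} - 1 \right)}}{3} + \frac{3 t \sin{\left(4 t^{3} - \frac{3 t^{2}}{4} + \frac{t}{3} - 1 \right)} \cos{\left(\frac{2 t^{2}}{3} + t - \frac{1}{2} \right)}}{2} - \sin{\left(\frac{2 t^{2}}{3} + t - \frac{1}{2} \right)} \cos{\left(4 t^{3} - \frac{3 t^{2}}{4} + \frac{t}{3} - 1 \right)} - \frac{\sin{\left(4 t^{3} - \frac{3 t^{2}}{4} + \frac{t}{3} - 1 \right)} \cos{\left(\frac{2 t^{2}}{3} + t - \frac{1}{2} \right)}}{3}
This equals f(t) exactly, so the claim holds.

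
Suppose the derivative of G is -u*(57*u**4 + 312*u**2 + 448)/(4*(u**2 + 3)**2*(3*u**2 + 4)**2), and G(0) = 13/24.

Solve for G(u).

G(u) = 1/(4*(2*u**2 + 6)) + 1/(3*u**2/2 + 2)

A candidate passes only if d/du[G] lands on the given G'(u) exactly.
A general antiderivative is 1/(4*(2*u**2 + 6)) + 1/(3*u**2/2 + 2) + C.
The condition gives C = 13/24 - (13/24) = 0.
So G(u) = 1/(4*(2*u**2 + 6)) + 1/(3*u**2/2 + 2).
Check: d/du[1/(4*(2*u**2 + 6)) + 1/(3*u**2/2 + 2)] = (-57*u**5 - 312*u**3 - 448*u)/(36*u**8 + 312*u**6 + 964*u**4 + 1248*u**2 + 576), which equals G'(u).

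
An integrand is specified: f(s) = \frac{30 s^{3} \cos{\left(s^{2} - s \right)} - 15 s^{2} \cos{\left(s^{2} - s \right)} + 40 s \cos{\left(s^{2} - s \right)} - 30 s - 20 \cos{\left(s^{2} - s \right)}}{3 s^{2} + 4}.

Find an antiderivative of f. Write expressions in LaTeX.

A first test for any F(s): its s-derivative must equal f(s) identically.
Check: d/ds[- 5 \log{\left(\frac{3 s^{2}}{2} + 2 \right)} + 5 \sin{\left(s^{2} - s \right)}] = \frac{30 s^{3} \cos{\left(s^{2} - s \right)} - 15 s^{2} \cos{\left(s^{2} - s \right)} + 40 s \cos{\left(s^{2} - s \right)} - 30 s - 20 \cos{\left(s^{2} - s \right)}}{3 s^{2} + 4} = f(s).

An antiderivative is F(s) = - 5 \log{\left(\frac{3 s^{2}}{2} + 2 \right)} + 5 \sin{\left(s^{2} - s \right)}.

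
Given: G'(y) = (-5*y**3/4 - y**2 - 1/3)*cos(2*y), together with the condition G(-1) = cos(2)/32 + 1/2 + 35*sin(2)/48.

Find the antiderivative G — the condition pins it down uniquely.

Recover the given G'(y) by differentiating a candidate G(y); any mismatch rules it out.
A general antiderivative is -5*y**3*sin(2*y)/8 - y**2*sin(2*y)/2 - 15*y**2*cos(2*y)/16 + 15*y*sin(2*y)/16 - y*cos(2*y)/2 + sin(2*y)/12 + 15*cos(2*y)/32 + C.
The condition gives C = cos(2)/32 + 1/2 + 35*sin(2)/48 - (cos(2)/32 + 35*sin(2)/48) = 1/2.
So G(y) = -5*y**3*sin(2*y)/8 - y**2*sin(2*y)/2 - 15*y**2*cos(2*y)/16 + 15*y*sin(2*y)/16 - y*cos(2*y)/2 + sin(2*y)/12 + 15*cos(2*y)/32 + 1/2.
Check: d/dy[-5*y**3*sin(2*y)/8 - y**2*sin(2*y)/2 - 15*y**2*cos(2*y)/16 + 15*y*sin(2*y)/16 - y*cos(2*y)/2 + sin(2*y)/12 + 15*cos(2*y)/32 + 1/2] = -5*y**3*cos(2*y)/4 - y**2*cos(2*y) - cos(2*y)/3, which equals G'(y).

G(y) = -5*y**3*sin(2*y)/8 - y**2*sin(2*y)/2 - 15*y**2*cos(2*y)/16 + 15*y*sin(2*y)/16 - y*cos(2*y)/2 + sin(2*y)/12 + 15*cos(2*y)/32 + 1/2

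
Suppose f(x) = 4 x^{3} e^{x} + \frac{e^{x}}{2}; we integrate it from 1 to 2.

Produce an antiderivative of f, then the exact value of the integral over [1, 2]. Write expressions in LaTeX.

Antiderivative: F(x) = \frac{\left(8 x^{3} - 24 x^{2} + 48 x - 47\right) e^{x}}{2}; value = \frac{15 e}{2} + \frac{17 e^{2}}{2}

Recognize the product-rule pattern: f = u'v + uv' with u = 4 x^{3} - 12 x^{2} + 24 x - \frac{47}{2}, v = e^{x}, so integration by parts undoes it.
F(x) = \frac{\left(8 x^{3} - 24 x^{2} + 48 x - 47\right) e^{x}}{2} is an antiderivative of f.
Check: d/dx[\frac{\left(8 x^{3} - 24 x^{2} + 48 x - 47\right) e^{x}}{2}] = 4 x^{3} e^{x} + \frac{e^{x}}{2} = f(x).
F(2) = \frac{17 e^{2}}{2}; F(1) = - \frac{15 e}{2}.
Integral = F(2) - F(1) = \frac{15 e}{2} + \frac{17 e^{2}}{2}.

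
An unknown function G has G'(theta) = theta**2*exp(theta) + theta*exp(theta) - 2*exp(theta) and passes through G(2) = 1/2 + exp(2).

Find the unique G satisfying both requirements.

G(theta) = (theta**2 - theta - 1)*exp(theta) + 1/2

Recognize the product-rule pattern: G'(theta) = u'v + uv' with u = theta**2 - theta - 1, v = exp(theta), so integration by parts undoes it.
A general antiderivative is (theta**2 - theta - 1)*exp(theta) + C.
The condition gives C = 1/2 + exp(2) - (exp(2)) = 1/2.
So G(theta) = (theta**2 - theta - 1)*exp(theta) + 1/2.
Check: d/dtheta[(theta**2 - theta - 1)*exp(theta) + 1/2] = theta**2*exp(theta) + theta*exp(theta) - 2*exp(theta) = G'(theta).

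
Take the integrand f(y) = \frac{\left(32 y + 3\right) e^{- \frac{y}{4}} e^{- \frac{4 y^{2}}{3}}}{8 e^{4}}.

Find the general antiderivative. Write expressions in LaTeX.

F(y) = - \frac{3 e^{- \frac{4 y^{2}}{3} - \frac{y}{4} - 4}}{2} + C

The substitution u = - \frac{4 y^{2}}{3} - \frac{y}{4} - 4 works: f is exactly (dF/du)*(du/dy) for that inner function.
Check: d/dy[- \frac{3 e^{- \frac{4 y^{2}}{3} - \frac{y}{4} - 4}}{2}] = \frac{\left(32 y + 3\right) e^{- \frac{y}{4}} e^{- \frac{4 y^{2}}{3}}}{8 e^{4}} = f(y).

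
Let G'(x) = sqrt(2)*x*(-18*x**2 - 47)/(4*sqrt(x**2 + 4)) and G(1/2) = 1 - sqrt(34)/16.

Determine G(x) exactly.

G'(x) has the shape u'v + uv' for u = -2*sqrt(x**2/2 + 2) and v = 3*x**2/2 - 1/4 — it is the derivative of the product u*v.
A general antiderivative is -2*sqrt(x**2/2 + 2)*(3*x**2/2 - 1/4) + C.
The condition gives C = 1 - sqrt(34)/16 - (-sqrt(34)/16) = 1.
So G(x) = (-sqrt(2)*sqrt(x**2 + 4)*(6*x**2 - 1) + 4)/4.
Check: d/dx[(-sqrt(2)*sqrt(x**2 + 4)*(6*x**2 - 1) + 4)/4] = (-18*sqrt(2)*x**3 - 47*sqrt(2)*x)/(4*sqrt(x**2 + 4)), which equals G'(x).

G(x) = (-sqrt(2)*sqrt(x**2 + 4)*(6*x**2 - 1) + 4)/4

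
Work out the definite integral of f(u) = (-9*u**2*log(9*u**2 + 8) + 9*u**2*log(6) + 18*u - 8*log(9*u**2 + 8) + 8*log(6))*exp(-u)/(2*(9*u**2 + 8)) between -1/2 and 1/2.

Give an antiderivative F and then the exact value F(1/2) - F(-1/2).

Antiderivative: F(u) = (log(9*u**2 + 8) - log(6))*exp(-u)/2; value = -exp(1/2)*log(41/24)/2 + exp(-1/2)*log(41/24)/2

f has the shape v'r + vr' for v = exp(-u)/2 and r = log(3*u**2/2 + 4/3) — it is the derivative of the product v*r.
F(u) = (log(9*u**2 + 8) - log(6))*exp(-u)/2 is an antiderivative of f.
Check: d/du[(log(9*u**2 + 8) - log(6))*exp(-u)/2] = (-9*u**2*log(9*u**2 + 8) + 9*u**2*log(6) + 18*u - 8*log(9*u**2 + 8) + 8*log(6))/(18*u**2*exp(u) + 16*exp(u)), which equals f(u).
F(1/2) = -exp(-1/2)*log(6)/2 + exp(-1/2)*log(41/4)/2; F(-1/2) = -exp(1/2)*log(6)/2 + exp(1/2)*log(41/4)/2.
Integral = F(1/2) - F(-1/2) = -exp(1/2)*log(41/24)/2 + exp(-1/2)*log(41/24)/2.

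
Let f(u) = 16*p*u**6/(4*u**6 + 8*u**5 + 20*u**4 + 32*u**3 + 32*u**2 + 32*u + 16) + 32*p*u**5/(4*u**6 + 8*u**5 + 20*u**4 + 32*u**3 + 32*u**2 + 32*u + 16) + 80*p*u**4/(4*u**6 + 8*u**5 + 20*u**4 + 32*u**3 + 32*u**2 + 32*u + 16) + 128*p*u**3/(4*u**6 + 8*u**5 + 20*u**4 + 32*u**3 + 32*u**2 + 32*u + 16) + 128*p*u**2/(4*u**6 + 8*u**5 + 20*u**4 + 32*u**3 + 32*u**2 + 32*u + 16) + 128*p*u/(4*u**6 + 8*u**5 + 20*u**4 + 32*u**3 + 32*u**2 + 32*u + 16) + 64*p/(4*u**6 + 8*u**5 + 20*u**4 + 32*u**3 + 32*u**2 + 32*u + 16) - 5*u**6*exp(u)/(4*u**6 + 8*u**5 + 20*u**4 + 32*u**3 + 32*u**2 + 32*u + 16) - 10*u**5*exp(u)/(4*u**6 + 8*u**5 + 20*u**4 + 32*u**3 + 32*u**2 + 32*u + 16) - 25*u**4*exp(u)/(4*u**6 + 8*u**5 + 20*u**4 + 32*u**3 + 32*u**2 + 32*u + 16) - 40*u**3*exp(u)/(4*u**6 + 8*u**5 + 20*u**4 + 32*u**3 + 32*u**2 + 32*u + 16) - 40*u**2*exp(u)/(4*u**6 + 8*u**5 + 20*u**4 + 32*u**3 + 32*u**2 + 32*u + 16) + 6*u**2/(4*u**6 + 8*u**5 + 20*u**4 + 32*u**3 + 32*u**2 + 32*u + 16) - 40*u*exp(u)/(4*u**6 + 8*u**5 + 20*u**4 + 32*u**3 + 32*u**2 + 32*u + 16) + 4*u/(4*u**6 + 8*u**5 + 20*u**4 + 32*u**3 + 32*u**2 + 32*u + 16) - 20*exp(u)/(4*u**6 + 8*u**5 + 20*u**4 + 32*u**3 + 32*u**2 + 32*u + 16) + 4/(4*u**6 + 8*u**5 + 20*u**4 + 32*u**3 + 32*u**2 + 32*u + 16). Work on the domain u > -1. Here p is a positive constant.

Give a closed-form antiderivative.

Integrate term by term and add the pieces.
Check: d/du[4*p*u - 5*exp(u)/4 - 1/(2*(2*u + 2)*(u**2/2 + 1))] = (16*p*u**6 + 32*p*u**5 + 80*p*u**4 + 128*p*u**3 + 128*p*u**2 + 128*p*u + 64*p - 5*u**6*exp(u) - 10*u**5*exp(u) - 25*u**4*exp(u) - 40*u**3*exp(u) - 40*u**2*exp(u) + 6*u**2 - 40*u*exp(u) + 4*u - 20*exp(u) + 4)/(4*u**6 + 8*u**5 + 20*u**4 + 32*u**3 + 32*u**2 + 32*u + 16), which equals f(u).

An antiderivative is F(u) = 4*p*u - 5*exp(u)/4 - 1/(2*(2*u + 2)*(u**2/2 + 1)).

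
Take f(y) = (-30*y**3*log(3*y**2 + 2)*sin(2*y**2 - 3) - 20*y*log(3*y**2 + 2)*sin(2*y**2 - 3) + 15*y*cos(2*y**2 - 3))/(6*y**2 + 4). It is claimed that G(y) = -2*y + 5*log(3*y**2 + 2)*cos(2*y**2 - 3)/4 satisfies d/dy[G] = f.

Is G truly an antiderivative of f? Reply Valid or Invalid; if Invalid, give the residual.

Invalid: d/dy[G] - f = -2, which is not 0.

d/dy[G] = (-30*y**3*log(3*y**2 + 2)*sin(2*y**2 - 3) - 12*y**2 - 20*y*log(3*y**2 + 2)*sin(2*y**2 - 3) + 15*y*cos(2*y**2 - 3) - 8)/(6*y**2 + 4)
d/dy[G] - f(y) = -2 != 0.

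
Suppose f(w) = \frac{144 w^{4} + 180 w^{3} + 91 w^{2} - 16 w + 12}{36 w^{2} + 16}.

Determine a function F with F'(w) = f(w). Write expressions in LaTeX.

Any candidate F(w) must reproduce f(w) exactly when differentiated.
Check: d/dw[\frac{4 w^{3}}{3} + \frac{5 w^{2}}{2} + \frac{3 w}{4} - \frac{4 \log{\left(\frac{3 w^{2}}{2} + \frac{2}{3} \right)}}{3}] = \frac{144 w^{4} + 180 w^{3} + 91 w^{2} - 16 w + 12}{36 w^{2} + 16} = f(w).

An antiderivative is F(w) = \frac{4 w^{3}}{3} + \frac{5 w^{2}}{2} + \frac{3 w}{4} - \frac{4 \log{\left(\frac{3 w^{2}}{2} + \frac{2}{3} \right)}}{3}.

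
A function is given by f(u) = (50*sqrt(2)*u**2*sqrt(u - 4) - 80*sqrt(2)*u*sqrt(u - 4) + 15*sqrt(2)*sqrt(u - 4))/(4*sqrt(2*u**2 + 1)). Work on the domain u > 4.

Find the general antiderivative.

F(u) = 5*sqrt(2)*(u - 4)**(3/2)*sqrt(2*u**2 + 1)/2 + C

Recognize the product-rule pattern: f = v'r + vr' with v = 5*(u - 4)**(3/2)/2, r = sqrt(4*u**2 + 2), so integration by parts undoes it.
Check: d/du[5*sqrt(2)*(u - 4)**(3/2)*sqrt(2*u**2 + 1)/2] = (50*sqrt(2)*u**2*sqrt(u - 4) - 80*sqrt(2)*u*sqrt(u - 4) + 15*sqrt(2)*sqrt(u - 4))/(4*sqrt(2*u**2 + 1)) = f(u).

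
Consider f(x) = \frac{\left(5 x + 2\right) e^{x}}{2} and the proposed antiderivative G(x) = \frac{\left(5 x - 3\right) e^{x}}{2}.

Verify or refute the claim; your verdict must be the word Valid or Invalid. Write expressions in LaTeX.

Valid - differentiating G returns exactly f.

d/dx[G] = \frac{5 x e^{x}}{2} + e^{x}
This equals f(x) exactly, so the claim holds.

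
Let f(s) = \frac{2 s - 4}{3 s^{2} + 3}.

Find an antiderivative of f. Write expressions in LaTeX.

Any candidate F(s) must reproduce f(s) exactly when differentiated.
Check: d/ds[\frac{\log{\left(s^{2} + 1 \right)}}{3} - \frac{4 \operatorname{atan}{\left(s \right)}}{3}] = \frac{2 s - 4}{3 s^{2} + 3} = f(s).

An antiderivative is F(s) = \frac{\log{\left(s^{2} + 1 \right)}}{3} - \frac{4 \operatorname{atan}{\left(s \right)}}{3}.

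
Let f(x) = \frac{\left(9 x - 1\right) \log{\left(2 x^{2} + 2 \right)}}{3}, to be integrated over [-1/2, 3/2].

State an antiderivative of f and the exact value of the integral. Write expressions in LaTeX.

Antiderivative: F(x) = \frac{- 9 x^{2} + x \left(9 x - 2\right) \log{\left(2 x^{2} + 2 \right)} + 4 x + 9 \log{\left(x^{2} + 1 \right)} - 4 \operatorname{atan}{\left(x \right)}}{6}; value = - \frac{5}{3} - \frac{2 \operatorname{atan}{\left(\frac{3}{2} \right)}}{3} - \frac{13 \log{\left(\frac{5}{2} \right)}}{24} - \frac{3 \log{\left(\frac{5}{4} \right)}}{2} - \frac{2 \operatorname{atan}{\left(\frac{1}{2} \right)}}{3} + \frac{3 \log{\left(\frac{13}{4} \right)}}{2} + \frac{23 \log{\left(\frac{13}{2} \right)}}{8}

Since d/dx undoes antidifferentiation here, F'(x) = f(x) is required of F(x).
F(x) = \frac{- 9 x^{2} + x \left(9 x - 2\right) \log{\left(2 x^{2} + 2 \right)} + 4 x + 9 \log{\left(x^{2} + 1 \right)} - 4 \operatorname{atan}{\left(x \right)}}{6} is an antiderivative of f.
Check: d/dx[\frac{- 9 x^{2} + x \left(9 x - 2\right) \log{\left(2 x^{2} + 2 \right)} + 4 x + 9 \log{\left(x^{2} + 1 \right)} - 4 \operatorname{atan}{\left(x \right)}}{6}] = 3 x \log{\left(x^{2} + 1 \right)} + 3 x \log{\left(2 \right)} - \frac{\log{\left(x^{2} + 1 \right)}}{3} - \frac{\log{\left(2 \right)}}{3}, which equals f(x).
F(3/2) = - \frac{19}{8} - \frac{2 \operatorname{atan}{\left(\frac{3}{2} \right)}}{3} + \frac{3 \log{\left(\frac{13}{4} \right)}}{2} + \frac{23 \log{\left(\frac{13}{2} \right)}}{8}; F(-1/2) = - \frac{17}{24} + \frac{2 \operatorname{atan}{\left(\frac{1}{2} \right)}}{3} + \frac{3 \log{\left(\frac{5}{4} \right)}}{2} + \frac{13 \log{\left(\frac{5}{2} \right)}}{24}.
Integral = F(3/2) - F(-1/2) = - \frac{5}{3} - \frac{2 \operatorname{atan}{\left(\frac{3}{2} \right)}}{3} - \frac{13 \log{\left(\frac{5}{2} \right)}}{24} - \frac{3 \log{\left(\frac{5}{4} \right)}}{2} - \frac{2 \operatorname{atan}{\left(\frac{1}{2} \right)}}{3} + \frac{3 \log{\left(\frac{13}{4} \right)}}{2} + \frac{23 \log{\left(\frac{13}{2} \right)}}{8}.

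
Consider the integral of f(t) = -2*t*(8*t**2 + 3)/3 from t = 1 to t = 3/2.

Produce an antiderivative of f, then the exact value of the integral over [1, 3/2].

Antiderivative: F(t) = -t**2*(4*t**2 + 3)/3; value = -20/3

For F(t) to be correct the identity F'(t) - f(t) = 0 must hold.
F(t) = -t**2*(4*t**2 + 3)/3 is an antiderivative of f.
Check: d/dt[-t**2*(4*t**2 + 3)/3] = -16*t**3/3 - 2*t, which equals f(t).
F(3/2) = -9; F(1) = -7/3.
Integral = F(3/2) - F(1) = -20/3.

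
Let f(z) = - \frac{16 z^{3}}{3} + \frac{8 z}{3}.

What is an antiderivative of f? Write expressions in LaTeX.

An antiderivative is F(z) = - \frac{\left(2 z^{2} - 1\right)^{2}}{3}.

The substitution u = z^{2} - \frac{1}{2} works: f is exactly (dF/du)*(du/dz) for that inner function.
Check: d/dz[- \frac{\left(2 z^{2} - 1\right)^{2}}{3}] = - \frac{16 z^{3}}{3} + \frac{8 z}{3} = f(z).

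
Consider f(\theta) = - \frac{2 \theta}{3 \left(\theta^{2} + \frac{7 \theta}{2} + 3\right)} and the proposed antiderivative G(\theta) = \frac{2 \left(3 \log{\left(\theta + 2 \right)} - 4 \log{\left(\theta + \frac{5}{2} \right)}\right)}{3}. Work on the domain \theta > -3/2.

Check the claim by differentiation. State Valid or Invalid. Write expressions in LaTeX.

d/d\theta[G] = \frac{- 4 \theta - 2}{6 \theta^{2} + 27 \theta + 30}
d/d\theta[G] - f(\theta) = \frac{4 \theta - 6}{12 \theta^{3} + 72 \theta^{2} + 141 \theta + 90} != 0.

Invalid: d/d\theta[G] - f = \frac{4 \theta - 6}{12 \theta^{3} + 72 \theta^{2} + 141 \theta + 90}, which is not 0.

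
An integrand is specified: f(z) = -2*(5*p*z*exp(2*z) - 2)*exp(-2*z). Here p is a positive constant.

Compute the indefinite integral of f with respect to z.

F(z) = -(5*p*z**2*exp(2*z) + 2)*exp(-2*z) + C

Any candidate F(z) must reproduce f(z) exactly when differentiated.
Check: d/dz[-(5*p*z**2*exp(2*z) + 2)*exp(-2*z)] = (-10*p*z*exp(2*z) + 4)*exp(-2*z), which equals f(z).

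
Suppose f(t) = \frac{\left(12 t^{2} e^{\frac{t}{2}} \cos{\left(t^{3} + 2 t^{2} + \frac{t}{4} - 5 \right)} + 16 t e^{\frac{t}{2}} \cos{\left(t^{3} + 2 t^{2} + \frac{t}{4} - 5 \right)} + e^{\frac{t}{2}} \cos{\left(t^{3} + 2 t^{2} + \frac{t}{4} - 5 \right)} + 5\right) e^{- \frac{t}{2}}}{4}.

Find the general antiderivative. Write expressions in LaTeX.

F(t) = \sin{\left(t^{3} + 2 t^{2} + \frac{t}{4} - 5 \right)} - \frac{5 e^{- \frac{t}{2}}}{2} + C

Recover f(t) by differentiating a candidate F(t); any mismatch rules it out.
Check: d/dt[\sin{\left(t^{3} + 2 t^{2} + \frac{t}{4} - 5 \right)} - \frac{5 e^{- \frac{t}{2}}}{2}] = \frac{\left(12 t^{2} e^{\frac{t}{2}} \cos{\left(t^{3} + 2 t^{2} + \frac{t}{4} - 5 \right)} + 16 t e^{\frac{t}{2}} \cos{\left(t^{3} + 2 t^{2} + \frac{t}{4} - 5 \right)} + e^{\frac{t}{2}} \cos{\left(t^{3} + 2 t^{2} + \frac{t}{4} - 5 \right)} + 5\right) e^{- \frac{t}{2}}}{4} = f(t).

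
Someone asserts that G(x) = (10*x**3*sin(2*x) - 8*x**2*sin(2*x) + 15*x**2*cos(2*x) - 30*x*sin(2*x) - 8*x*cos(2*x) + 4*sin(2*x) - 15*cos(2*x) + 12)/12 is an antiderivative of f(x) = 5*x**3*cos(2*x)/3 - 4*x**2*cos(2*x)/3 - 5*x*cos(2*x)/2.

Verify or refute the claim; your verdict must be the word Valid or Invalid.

Valid: G'(x) = f(x).

d/dx[G] = 5*x**3*cos(2*x)/3 - 4*x**2*cos(2*x)/3 - 5*x*cos(2*x)/2
This equals f(x) exactly, so the claim holds.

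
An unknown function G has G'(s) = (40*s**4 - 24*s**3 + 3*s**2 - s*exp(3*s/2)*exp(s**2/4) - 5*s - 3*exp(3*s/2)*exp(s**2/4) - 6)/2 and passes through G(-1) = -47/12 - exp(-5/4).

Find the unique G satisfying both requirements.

Differentiate the proposed G(s) back; it has to land on the given G'(s).
A general antiderivative is 4*s**5 - 3*s**4 + s**3/2 - 5*s**2/4 - 3*s - exp(s**2/4 + 3*s/2) + 4/3 + C.
The condition gives C = -47/12 - exp(-5/4) - (-53/12 - exp(-5/4)) = 1/2.
So G(s) = (48*s**5 - 36*s**4 + 6*s**3 - 15*s**2 - 36*s - 12*exp(3*s/2)*exp(s**2/4) + 22)/12.
Check: d/ds[(48*s**5 - 36*s**4 + 6*s**3 - 15*s**2 - 36*s - 12*exp(3*s/2)*exp(s**2/4) + 22)/12] = 20*s**4 - 12*s**3 + 3*s**2/2 - s*exp(3*s/2)*exp(s**2/4)/2 - 5*s/2 - 3*exp(3*s/2)*exp(s**2/4)/2 - 3, which equals G'(s).

G(s) = (48*s**5 - 36*s**4 + 6*s**3 - 15*s**2 - 36*s - 12*exp(3*s/2)*exp(s**2/4) + 22)/12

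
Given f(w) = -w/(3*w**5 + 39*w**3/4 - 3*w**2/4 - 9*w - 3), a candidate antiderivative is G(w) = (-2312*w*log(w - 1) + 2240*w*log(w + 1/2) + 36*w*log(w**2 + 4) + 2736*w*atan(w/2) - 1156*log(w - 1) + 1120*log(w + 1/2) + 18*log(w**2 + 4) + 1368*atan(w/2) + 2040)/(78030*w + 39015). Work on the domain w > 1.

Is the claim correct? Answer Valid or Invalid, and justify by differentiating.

Valid - differentiating G returns exactly f.

d/dw[G] = -4*w/(12*w**5 + 39*w**3 - 3*w**2 - 36*w - 12)
This equals f(w) exactly, so the claim holds.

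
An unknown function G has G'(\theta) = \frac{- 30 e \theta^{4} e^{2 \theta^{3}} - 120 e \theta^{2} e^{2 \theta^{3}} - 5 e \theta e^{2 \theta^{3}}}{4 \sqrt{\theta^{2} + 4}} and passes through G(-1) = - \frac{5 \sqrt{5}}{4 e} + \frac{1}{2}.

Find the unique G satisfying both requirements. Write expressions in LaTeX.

G(\theta) = \frac{- 5 \sqrt{\theta^{2} + 4} e^{2 \theta^{3} + 1} + 2}{4}

Recognize the product-rule pattern: G'(\theta) = u'v + uv' with u = - \frac{5 \sqrt{\theta^{2} + 4}}{4}, v = e^{2 \theta^{3} + 1}, so integration by parts undoes it.
A general antiderivative is - \frac{5 \sqrt{\theta^{2} + 4} e^{2 \theta^{3} + 1}}{4} + C.
The condition gives C = - \frac{5 \sqrt{5}}{4 e} + \frac{1}{2} - (- \frac{5 \sqrt{5}}{4 e}) = \frac{1}{2}.
So G(\theta) = \frac{- 5 \sqrt{\theta^{2} + 4} e^{2 \theta^{3} + 1} + 2}{4}.
Check: d/d\theta[\frac{- 5 \sqrt{\theta^{2} + 4} e^{2 \theta^{3} + 1} + 2}{4}] = \frac{- 30 e \theta^{4} e^{2 \theta^{3}} - 120 e \theta^{2} e^{2 \theta^{3}} - 5 e \theta e^{2 \theta^{3}}}{4 \sqrt{\theta^{2} + 4}} = G'(\theta).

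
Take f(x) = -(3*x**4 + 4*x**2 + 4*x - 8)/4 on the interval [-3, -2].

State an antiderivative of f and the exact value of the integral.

Antiderivative: F(x) = -3*x**5/20 - x**3/3 - x**2/2 + 2*x; value = -2009/60

Whatever form F(x) takes, F'(x) = f(x) is non-negotiable.
F(x) = -3*x**5/20 - x**3/3 - x**2/2 + 2*x is an antiderivative of f.
Check: d/dx[-3*x**5/20 - x**3/3 - x**2/2 + 2*x] = -3*x**4/4 - x**2 - x + 2, which equals f(x).
F(-2) = 22/15; F(-3) = 699/20.
Integral = F(-2) - F(-3) = -2009/60.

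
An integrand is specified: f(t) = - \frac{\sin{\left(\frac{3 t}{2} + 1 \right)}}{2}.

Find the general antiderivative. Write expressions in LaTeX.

A first test for any F(t): its t-derivative must equal f(t) identically.
Check: d/dt[\frac{\cos{\left(\frac{3 t}{2} + 1 \right)}}{3}] = - \frac{\sin{\left(\frac{3 t}{2} + 1 \right)}}{2} = f(t).

F(t) = \frac{\cos{\left(\frac{3 t}{2} + 1 \right)}}{3} + C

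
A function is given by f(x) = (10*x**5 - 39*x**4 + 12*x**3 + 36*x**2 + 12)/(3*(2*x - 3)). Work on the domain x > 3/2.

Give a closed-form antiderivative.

Whatever form F(x) takes, F'(x) = f(x) is non-negotiable.
Check: d/dx[(x**5 - 3*x**4 - 4*x**3 + 6*log(2*x - 3) - 3)/3] = (10*x**5 - 39*x**4 + 12*x**3 + 36*x**2 + 12)/(6*x - 9), which equals f(x).

An antiderivative is F(x) = (x**5 - 3*x**4 - 4*x**3 + 6*log(2*x - 3) - 3)/3.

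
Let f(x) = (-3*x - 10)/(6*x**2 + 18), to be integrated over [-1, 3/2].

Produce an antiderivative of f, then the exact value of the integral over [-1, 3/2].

An antiderivative F(x) passes only if d/dx[F] lands on f(x) exactly.
F(x) = -log(x**2 + 3)/4 - 5*sqrt(3)*atan(sqrt(3)*x/3)/9 is an antiderivative of f.
Check: d/dx[-log(x**2 + 3)/4 - 5*sqrt(3)*atan(sqrt(3)*x/3)/9] = (-3*x - 10)/(6*x**2 + 18) = f(x).
F(3/2) = -5*sqrt(3)*atan(sqrt(3)/2)/9 - log(21/4)/4; F(-1) = -log(4)/4 + 5*sqrt(3)*pi/54.
Integral = F(3/2) - F(-1) = -5*sqrt(3)*atan(sqrt(3)/2)/9 - 5*sqrt(3)*pi/54 - log(21/4)/4 + log(4)/4.

Antiderivative: F(x) = -log(x**2 + 3)/4 - 5*sqrt(3)*atan(sqrt(3)*x/3)/9; value = -5*sqrt(3)*atan(sqrt(3)/2)/9 - 5*sqrt(3)*pi/54 - log(21/4)/4 + log(4)/4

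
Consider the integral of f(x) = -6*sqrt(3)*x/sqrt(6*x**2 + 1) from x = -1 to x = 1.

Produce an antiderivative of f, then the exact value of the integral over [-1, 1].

The substitution u = 2*x**2 + 1/3 works: f is exactly (dF/du)*(du/dx) for that inner function.
F(x) = -sqrt(3)*sqrt(6*x**2 + 1) is an antiderivative of f.
Check: d/dx[-sqrt(3)*sqrt(6*x**2 + 1)] = -6*sqrt(3)*x/sqrt(6*x**2 + 1) = f(x).
F(1) = -sqrt(21); F(-1) = -sqrt(21).
Integral = F(1) - F(-1) = 0.

Antiderivative: F(x) = -sqrt(3)*sqrt(6*x**2 + 1); value = 0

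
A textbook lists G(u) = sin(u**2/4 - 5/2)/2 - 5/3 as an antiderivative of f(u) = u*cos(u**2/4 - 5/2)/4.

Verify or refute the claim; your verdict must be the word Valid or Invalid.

d/du[G] = u*cos(u**2/4 - 5/2)/4
This equals f(u) exactly, so the claim holds.

Valid - differentiating G returns exactly f.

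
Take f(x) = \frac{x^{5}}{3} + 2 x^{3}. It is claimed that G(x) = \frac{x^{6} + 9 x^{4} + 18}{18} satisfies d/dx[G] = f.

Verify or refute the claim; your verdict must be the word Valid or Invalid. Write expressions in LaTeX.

Valid: G'(x) = f(x).

d/dx[G] = \frac{x^{5}}{3} + 2 x^{3}
This equals f(x) exactly, so the claim holds.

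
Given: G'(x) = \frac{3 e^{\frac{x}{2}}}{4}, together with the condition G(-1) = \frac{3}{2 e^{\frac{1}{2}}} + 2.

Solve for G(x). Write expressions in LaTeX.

For G(x) to be correct, d/dx[G] must agree with the stated G'(x) identically.
A general antiderivative is \frac{3 e^{\frac{x}{2}}}{2} + C.
The condition gives C = \frac{3}{2 e^{\frac{1}{2}}} + 2 - (\frac{3}{2 e^{\frac{1}{2}}}) = 2.
So G(x) = \frac{3 e^{\frac{x}{2}} + 4}{2}.
Check: d/dx[\frac{3 e^{\frac{x}{2}} + 4}{2}] = \frac{3 e^{\frac{x}{2}}}{4} = G'(x).

G(x) = \frac{3 e^{\frac{x}{2}} + 4}{2}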